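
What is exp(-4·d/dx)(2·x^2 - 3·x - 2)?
2 x^{2} - 19 x + 42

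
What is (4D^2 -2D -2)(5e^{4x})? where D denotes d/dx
270 e^{4 x}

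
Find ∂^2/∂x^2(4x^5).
80 x^{3}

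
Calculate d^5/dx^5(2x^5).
240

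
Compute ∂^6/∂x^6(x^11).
332640 x^{5}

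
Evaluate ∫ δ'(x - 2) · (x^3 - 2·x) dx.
-10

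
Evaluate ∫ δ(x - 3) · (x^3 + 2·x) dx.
33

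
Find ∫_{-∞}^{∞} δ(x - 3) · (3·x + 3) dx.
12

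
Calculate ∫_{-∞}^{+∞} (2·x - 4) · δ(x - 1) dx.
-2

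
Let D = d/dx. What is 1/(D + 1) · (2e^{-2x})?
- 2 e^{- 2 x}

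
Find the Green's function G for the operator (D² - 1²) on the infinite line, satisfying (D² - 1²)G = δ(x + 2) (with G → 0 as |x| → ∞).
-\frac{e^{-|x + 2|}}{2}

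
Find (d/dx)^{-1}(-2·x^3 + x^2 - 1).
- \frac{x^{4}}{2} + \frac{x^{3}}{3} - x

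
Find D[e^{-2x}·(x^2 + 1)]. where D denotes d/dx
2 \left(- x^{2} + x - 1\right) e^{- 2 x}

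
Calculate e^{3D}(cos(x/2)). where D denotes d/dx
\cos{\left(\frac{x}{2} + \frac{3}{2} \right)}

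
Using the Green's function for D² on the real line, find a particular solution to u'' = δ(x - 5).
\frac{|x - 5|}{2}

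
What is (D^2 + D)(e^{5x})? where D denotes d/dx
30 e^{5 x}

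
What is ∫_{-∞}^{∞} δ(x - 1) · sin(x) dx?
\sin{\left(1 \right)}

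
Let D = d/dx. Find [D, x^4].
4 x^{3}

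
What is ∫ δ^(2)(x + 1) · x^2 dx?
2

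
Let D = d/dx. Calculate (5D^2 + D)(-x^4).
4 x^{2} \left(- x - 15\right)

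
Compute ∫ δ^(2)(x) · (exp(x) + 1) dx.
1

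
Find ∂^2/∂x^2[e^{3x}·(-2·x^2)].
\left(- 18 x^{2} - 24 x - 4\right) e^{3 x}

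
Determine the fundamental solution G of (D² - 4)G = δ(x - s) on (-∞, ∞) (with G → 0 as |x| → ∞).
-\frac{e^{-2|x-s|}}{4}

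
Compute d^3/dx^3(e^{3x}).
27 e^{3 x}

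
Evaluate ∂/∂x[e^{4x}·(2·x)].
\left(8 x + 2\right) e^{4 x}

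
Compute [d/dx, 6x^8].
48 x^{7}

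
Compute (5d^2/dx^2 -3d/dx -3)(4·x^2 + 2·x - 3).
- 12 x^{2} - 30 x + 43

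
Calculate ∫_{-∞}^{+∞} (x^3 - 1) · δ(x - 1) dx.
0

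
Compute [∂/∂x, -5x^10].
- 50 x^{9}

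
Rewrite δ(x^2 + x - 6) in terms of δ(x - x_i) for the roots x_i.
\frac{\delta(x - 2) + \delta(x + 3)}{5}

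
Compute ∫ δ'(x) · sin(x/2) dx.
- \frac{1}{2}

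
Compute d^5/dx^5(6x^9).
90720 x^{4}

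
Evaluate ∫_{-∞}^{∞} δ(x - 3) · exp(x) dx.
e^{3}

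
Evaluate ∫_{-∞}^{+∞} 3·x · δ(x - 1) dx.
3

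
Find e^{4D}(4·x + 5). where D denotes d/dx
4 x + 21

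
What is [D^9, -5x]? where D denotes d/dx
-45D^{8}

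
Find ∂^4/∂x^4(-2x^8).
- 3360 x^{4}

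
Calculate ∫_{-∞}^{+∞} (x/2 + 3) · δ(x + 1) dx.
\frac{5}{2}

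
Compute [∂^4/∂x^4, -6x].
-24\frac{d^{3}}{dx^{3}}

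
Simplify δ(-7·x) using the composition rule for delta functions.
\frac{\delta(x)}{7}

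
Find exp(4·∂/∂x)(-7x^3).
- 7 x^{3} - 84 x^{2} - 336 x - 448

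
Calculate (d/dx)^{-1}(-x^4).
- \frac{x^{5}}{5}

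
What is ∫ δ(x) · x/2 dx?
0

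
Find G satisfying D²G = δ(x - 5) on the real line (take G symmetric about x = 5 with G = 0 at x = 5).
\frac{|x - 5|}{2}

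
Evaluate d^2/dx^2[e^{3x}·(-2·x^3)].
- 6 x \left(3 x^{2} + 6 x + 2\right) e^{3 x}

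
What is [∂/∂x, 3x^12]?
36 x^{11}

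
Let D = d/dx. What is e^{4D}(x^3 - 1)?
x^{3} + 12 x^{2} + 48 x + 63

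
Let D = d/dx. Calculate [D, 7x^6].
42 x^{5}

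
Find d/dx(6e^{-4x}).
- 24 e^{- 4 x}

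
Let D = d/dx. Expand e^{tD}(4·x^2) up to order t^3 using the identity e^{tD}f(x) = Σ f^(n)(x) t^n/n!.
4 t^{2} + 8 t x + 4 x^{2}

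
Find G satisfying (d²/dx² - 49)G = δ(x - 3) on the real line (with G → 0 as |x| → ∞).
-\frac{e^{-7|x - 3|}}{14}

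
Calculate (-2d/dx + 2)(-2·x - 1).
2 - 4 x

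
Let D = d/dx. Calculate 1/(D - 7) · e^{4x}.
- \frac{e^{4 x}}{3}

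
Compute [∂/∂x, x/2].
\frac{1}{2}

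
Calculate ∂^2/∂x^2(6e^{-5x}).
150 e^{- 5 x}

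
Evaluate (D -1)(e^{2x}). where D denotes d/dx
e^{2 x}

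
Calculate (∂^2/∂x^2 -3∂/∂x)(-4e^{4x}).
- 16 e^{4 x}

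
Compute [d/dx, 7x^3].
21 x^{2}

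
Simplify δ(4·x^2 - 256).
\frac{\delta(x - 8) + \delta(x + 8)}{64}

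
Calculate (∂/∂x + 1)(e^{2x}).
3 e^{2 x}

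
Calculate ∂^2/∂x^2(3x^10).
270 x^{8}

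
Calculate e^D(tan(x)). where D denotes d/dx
\tan{\left(x + 1 \right)}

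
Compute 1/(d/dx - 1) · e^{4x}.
\frac{e^{4 x}}{3}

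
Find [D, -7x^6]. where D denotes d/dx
- 42 x^{5}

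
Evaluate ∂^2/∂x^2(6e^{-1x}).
6 e^{- x}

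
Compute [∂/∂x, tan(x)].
\frac{1}{\cos^{2}{\left(x \right)}}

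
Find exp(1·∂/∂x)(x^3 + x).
x^{3} + 3 x^{2} + 4 x + 2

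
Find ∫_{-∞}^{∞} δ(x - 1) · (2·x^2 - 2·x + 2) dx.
2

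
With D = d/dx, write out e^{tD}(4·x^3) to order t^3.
4 t^{3} + 12 t^{2} x + 12 t x^{2} + 4 x^{3}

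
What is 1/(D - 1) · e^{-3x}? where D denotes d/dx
- \frac{e^{- 3 x}}{4}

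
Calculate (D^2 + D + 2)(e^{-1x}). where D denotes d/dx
2 e^{- x}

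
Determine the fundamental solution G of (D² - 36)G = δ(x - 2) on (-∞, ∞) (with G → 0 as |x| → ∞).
-\frac{e^{-6|x - 2|}}{12}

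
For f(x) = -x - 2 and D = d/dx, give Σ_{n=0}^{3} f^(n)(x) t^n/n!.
- t - x - 2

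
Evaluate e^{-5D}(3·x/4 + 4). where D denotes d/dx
\frac{3 x}{4} + \frac{1}{4}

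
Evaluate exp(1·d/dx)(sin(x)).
\sin{\left(x + 1 \right)}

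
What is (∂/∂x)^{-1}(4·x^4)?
\frac{4 x^{5}}{5}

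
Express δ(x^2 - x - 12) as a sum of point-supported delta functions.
\frac{\delta(x + 3) + \delta(x - 4)}{7}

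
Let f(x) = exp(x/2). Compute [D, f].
\frac{e^{\frac{x}{2}}}{2}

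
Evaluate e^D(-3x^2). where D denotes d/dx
- 3 x^{2} - 6 x - 3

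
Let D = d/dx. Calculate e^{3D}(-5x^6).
- 5 x^{6} - 90 x^{5} - 675 x^{4} - 2700 x^{3} - 6075 x^{2} - 7290 x - 3645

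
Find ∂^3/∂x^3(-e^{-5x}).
125 e^{- 5 x}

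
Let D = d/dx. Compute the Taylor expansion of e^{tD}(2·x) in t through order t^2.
2 t + 2 x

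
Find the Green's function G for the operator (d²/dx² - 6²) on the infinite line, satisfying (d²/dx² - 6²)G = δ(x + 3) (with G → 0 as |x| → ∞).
-\frac{e^{-6|x + 3|}}{12}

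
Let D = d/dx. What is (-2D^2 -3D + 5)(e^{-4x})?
- 15 e^{- 4 x}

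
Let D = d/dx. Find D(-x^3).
- 3 x^{2}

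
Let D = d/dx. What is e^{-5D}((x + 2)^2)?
x^{2} - 6 x + 9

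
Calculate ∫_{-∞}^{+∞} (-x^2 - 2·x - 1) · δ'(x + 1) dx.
0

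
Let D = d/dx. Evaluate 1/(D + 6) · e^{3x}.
\frac{e^{3 x}}{9}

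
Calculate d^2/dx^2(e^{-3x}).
9 e^{- 3 x}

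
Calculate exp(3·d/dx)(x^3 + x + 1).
x^{3} + 9 x^{2} + 28 x + 31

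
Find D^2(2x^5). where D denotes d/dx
40 x^{3}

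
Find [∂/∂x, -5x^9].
- 45 x^{8}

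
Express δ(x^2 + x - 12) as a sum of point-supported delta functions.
\frac{\delta(x - 3) + \delta(x + 4)}{7}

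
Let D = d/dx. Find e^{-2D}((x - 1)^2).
x^{2} - 6 x + 9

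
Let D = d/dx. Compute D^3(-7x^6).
- 840 x^{3}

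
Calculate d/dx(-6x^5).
- 30 x^{4}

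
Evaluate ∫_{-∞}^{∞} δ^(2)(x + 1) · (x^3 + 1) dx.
-6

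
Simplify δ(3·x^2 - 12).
\frac{\delta(x - 2) + \delta(x + 2)}{12}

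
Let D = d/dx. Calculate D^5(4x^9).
60480 x^{4}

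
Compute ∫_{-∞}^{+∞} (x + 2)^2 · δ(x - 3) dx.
25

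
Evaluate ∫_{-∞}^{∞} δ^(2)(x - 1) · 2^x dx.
2 \log{\left(2 \right)}^{2}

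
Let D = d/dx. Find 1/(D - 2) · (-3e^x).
3 e^{x}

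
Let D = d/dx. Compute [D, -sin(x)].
- \cos{\left(x \right)}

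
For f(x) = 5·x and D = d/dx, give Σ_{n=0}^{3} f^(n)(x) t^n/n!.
5 t + 5 x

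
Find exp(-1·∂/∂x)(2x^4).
2 x^{4} - 8 x^{3} + 12 x^{2} - 8 x + 2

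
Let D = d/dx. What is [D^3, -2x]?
-6D^{2}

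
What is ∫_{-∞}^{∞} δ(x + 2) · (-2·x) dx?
4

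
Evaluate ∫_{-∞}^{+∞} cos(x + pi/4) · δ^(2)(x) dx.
- \frac{\sqrt{2}}{2}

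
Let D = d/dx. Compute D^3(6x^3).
36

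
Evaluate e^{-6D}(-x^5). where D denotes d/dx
- x^{5} + 30 x^{4} - 360 x^{3} + 2160 x^{2} - 6480 x + 7776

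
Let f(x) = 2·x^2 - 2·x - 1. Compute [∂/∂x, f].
4 x - 2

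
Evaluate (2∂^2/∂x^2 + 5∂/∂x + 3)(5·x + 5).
15 x + 40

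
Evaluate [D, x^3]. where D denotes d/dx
3 x^{2}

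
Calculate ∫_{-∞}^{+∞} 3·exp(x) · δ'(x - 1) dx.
- 3 e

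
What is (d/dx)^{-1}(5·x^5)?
\frac{5 x^{6}}{6}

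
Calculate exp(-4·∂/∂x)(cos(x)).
\cos{\left(x - 4 \right)}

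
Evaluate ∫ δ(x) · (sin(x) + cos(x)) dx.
1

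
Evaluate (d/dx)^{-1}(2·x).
x^{2}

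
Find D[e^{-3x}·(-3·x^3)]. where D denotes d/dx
9 x^{2} \left(x - 1\right) e^{- 3 x}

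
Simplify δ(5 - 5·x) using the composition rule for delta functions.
\frac{\delta(x - 1)}{5}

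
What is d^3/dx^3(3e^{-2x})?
- 24 e^{- 2 x}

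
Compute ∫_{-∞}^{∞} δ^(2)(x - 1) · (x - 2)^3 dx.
-6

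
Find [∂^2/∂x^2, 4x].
8\frac{d}{dx}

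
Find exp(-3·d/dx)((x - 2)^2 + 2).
x^{2} - 10 x + 27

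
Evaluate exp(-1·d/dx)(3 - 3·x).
6 - 3 x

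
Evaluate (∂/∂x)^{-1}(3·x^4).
\frac{3 x^{5}}{5}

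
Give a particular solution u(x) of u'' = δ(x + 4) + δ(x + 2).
\frac{|x + 4|}{2} + \frac{|x + 2|}{2}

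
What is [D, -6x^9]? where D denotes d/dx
- 54 x^{8}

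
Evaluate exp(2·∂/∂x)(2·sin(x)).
2 \sin{\left(x + 2 \right)}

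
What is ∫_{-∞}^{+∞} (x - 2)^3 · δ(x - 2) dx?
0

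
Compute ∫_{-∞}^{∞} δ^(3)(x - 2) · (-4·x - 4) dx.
0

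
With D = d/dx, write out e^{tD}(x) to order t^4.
t + x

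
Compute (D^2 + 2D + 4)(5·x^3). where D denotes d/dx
10 x \left(2 x^{2} + 3 x + 3\right)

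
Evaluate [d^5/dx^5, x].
5\frac{d^{4}}{dx^{4}}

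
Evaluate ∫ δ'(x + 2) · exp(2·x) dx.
- \frac{2}{e^{4}}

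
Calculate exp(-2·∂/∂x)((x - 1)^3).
x^{3} - 9 x^{2} + 27 x - 27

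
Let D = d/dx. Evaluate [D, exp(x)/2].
\frac{e^{x}}{2}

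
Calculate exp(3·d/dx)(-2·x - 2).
- 2 x - 8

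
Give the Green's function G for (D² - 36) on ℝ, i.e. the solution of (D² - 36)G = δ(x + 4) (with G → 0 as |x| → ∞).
-\frac{e^{-6|x + 4|}}{12}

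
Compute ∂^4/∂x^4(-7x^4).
-168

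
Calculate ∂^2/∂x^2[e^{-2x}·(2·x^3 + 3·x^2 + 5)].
2 \left(4 x^{3} - 6 x^{2} - 6 x + 13\right) e^{- 2 x}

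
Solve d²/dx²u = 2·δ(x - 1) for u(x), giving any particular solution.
|x - 1|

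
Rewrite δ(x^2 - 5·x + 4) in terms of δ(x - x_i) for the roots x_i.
\frac{\delta(x - 1) + \delta(x - 4)}{3}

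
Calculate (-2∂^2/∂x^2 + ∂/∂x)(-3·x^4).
12 x^{2} \left(6 - x\right)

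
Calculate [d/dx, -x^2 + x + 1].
1 - 2 x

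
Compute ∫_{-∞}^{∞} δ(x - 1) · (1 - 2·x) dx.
-1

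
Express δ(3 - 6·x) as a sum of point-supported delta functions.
\frac{\delta(x - 1/2)}{6}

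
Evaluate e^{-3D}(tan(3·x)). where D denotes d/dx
\tan{\left(3 x - 9 \right)}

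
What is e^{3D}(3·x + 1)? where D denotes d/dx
3 x + 10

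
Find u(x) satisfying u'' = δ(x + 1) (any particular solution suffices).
\frac{|x + 1|}{2}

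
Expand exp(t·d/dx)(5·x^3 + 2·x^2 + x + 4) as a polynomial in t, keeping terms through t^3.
5 t^{3} + t^{2} \left(15 x + 2\right) + t \left(15 x^{2} + 4 x + 1\right) + 5 x^{3} + 2 x^{2} + x + 4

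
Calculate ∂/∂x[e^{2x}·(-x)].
\left(- 2 x - 1\right) e^{2 x}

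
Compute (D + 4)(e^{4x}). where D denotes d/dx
8 e^{4 x}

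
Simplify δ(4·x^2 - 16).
\frac{\delta(x - 2) + \delta(x + 2)}{16}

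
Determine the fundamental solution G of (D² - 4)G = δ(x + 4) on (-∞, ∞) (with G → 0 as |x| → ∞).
-\frac{e^{-2|x + 4|}}{4}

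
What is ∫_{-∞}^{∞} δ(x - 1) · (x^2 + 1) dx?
2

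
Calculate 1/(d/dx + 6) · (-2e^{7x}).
- \frac{2 e^{7 x}}{13}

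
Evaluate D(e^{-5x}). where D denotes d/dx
- 5 e^{- 5 x}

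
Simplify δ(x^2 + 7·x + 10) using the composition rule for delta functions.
\frac{\delta(x + 5) + \delta(x + 2)}{3}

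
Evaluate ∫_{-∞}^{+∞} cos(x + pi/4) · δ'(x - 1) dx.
\sin{\left(\frac{\pi}{4} + 1 \right)}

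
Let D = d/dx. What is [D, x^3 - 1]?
3 x^{2}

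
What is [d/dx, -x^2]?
- 2 x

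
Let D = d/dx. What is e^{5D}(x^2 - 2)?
x^{2} + 10 x + 23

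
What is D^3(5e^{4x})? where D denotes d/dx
320 e^{4 x}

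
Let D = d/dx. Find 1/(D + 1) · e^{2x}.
\frac{e^{2 x}}{3}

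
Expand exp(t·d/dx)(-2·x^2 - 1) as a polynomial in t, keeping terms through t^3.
- 2 t^{2} - 4 t x - 2 x^{2} - 1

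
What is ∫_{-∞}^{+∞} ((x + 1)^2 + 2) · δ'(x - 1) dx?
-4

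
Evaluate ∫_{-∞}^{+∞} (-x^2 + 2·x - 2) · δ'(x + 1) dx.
-4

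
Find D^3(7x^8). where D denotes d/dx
2352 x^{5}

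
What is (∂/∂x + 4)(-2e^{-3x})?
- 2 e^{- 3 x}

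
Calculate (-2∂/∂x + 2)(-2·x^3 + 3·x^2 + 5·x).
- 4 x^{3} + 18 x^{2} - 2 x - 10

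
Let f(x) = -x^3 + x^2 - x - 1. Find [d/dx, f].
- 3 x^{2} + 2 x - 1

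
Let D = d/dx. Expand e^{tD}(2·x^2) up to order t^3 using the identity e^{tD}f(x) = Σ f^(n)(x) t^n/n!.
2 t^{2} + 4 t x + 2 x^{2}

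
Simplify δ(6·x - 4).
\frac{\delta(x - 2/3)}{6}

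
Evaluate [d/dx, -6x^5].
- 30 x^{4}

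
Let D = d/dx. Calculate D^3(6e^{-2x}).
- 48 e^{- 2 x}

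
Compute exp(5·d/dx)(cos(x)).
\cos{\left(x + 5 \right)}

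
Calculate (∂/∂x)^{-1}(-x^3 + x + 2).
- \frac{x^{4}}{4} + \frac{x^{2}}{2} + 2 x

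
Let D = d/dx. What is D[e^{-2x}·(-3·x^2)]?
6 x \left(x - 1\right) e^{- 2 x}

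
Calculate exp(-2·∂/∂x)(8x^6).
8 x^{6} - 96 x^{5} + 480 x^{4} - 1280 x^{3} + 1920 x^{2} - 1536 x + 512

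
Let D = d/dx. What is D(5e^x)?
5 e^{x}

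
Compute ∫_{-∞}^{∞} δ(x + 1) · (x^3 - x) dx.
0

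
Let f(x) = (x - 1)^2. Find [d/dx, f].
2 x - 2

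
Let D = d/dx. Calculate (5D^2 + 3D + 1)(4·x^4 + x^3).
x \left(4 x^{3} + 49 x^{2} + 249 x + 30\right)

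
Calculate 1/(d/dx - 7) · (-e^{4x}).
\frac{e^{4 x}}{3}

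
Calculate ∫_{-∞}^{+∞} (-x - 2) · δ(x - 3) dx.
-5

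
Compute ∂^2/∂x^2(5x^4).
60 x^{2}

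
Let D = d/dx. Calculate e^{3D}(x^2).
x^{2} + 6 x + 9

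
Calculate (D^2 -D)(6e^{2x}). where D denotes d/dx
12 e^{2 x}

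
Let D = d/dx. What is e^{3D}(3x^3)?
3 x^{3} + 27 x^{2} + 81 x + 81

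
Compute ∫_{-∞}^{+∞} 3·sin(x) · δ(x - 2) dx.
3 \sin{\left(2 \right)}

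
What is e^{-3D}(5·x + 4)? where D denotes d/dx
5 x - 11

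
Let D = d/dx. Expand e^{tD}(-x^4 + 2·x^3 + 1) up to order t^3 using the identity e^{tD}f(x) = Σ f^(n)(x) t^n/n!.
t^{3} \left(2 - 4 x\right) - 6 t^{2} x \left(x - 1\right) - 2 t x^{2} \left(2 x - 3\right) - x^{4} + 2 x^{3} + 1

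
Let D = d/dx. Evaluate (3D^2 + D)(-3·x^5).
15 x^{3} \left(- x - 12\right)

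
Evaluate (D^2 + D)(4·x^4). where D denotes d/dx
16 x^{2} \left(x + 3\right)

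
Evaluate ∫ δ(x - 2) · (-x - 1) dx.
-3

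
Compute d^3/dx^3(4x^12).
5280 x^{9}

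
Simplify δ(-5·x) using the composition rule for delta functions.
\frac{\delta(x)}{5}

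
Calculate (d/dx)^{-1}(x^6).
\frac{x^{7}}{7}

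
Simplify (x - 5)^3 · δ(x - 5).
0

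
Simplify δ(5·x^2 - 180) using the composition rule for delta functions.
\frac{\delta(x - 6) + \delta(x + 6)}{60}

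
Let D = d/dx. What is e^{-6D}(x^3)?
x^{3} - 18 x^{2} + 108 x - 216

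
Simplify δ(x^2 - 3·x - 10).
\frac{\delta(x - 5) + \delta(x + 2)}{7}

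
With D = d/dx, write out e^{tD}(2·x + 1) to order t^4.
2 t + 2 x + 1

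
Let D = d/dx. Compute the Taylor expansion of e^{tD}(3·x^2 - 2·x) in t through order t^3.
3 t^{2} + 2 t \left(3 x - 1\right) + 3 x^{2} - 2 x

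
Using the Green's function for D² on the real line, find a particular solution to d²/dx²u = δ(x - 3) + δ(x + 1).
\frac{|x - 3|}{2} + \frac{|x + 1|}{2}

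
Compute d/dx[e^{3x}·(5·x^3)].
15 x^{2} \left(x + 1\right) e^{3 x}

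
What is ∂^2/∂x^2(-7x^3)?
- 42 x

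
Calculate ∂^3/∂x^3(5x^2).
0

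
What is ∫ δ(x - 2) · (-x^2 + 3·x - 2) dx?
0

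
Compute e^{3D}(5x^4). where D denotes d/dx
5 x^{4} + 60 x^{3} + 270 x^{2} + 540 x + 405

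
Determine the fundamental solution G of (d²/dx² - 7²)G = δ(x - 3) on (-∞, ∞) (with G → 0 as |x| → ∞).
-\frac{e^{-7|x - 3|}}{14}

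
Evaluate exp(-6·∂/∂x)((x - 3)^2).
x^{2} - 18 x + 81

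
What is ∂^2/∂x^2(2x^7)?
84 x^{5}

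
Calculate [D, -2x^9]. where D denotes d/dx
- 18 x^{8}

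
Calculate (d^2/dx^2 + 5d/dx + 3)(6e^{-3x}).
- 18 e^{- 3 x}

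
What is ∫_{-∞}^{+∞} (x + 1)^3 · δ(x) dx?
1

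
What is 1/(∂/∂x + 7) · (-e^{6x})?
- \frac{e^{6 x}}{13}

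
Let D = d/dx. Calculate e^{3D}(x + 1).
x + 4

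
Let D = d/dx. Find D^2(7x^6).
210 x^{4}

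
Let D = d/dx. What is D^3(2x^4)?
48 x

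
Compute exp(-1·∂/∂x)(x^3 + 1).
x \left(x^{2} - 3 x + 3\right)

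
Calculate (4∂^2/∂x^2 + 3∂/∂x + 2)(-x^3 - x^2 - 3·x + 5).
- 2 x^{3} - 11 x^{2} - 36 x - 7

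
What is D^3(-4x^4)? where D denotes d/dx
- 96 x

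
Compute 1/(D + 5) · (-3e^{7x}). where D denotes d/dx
- \frac{e^{7 x}}{4}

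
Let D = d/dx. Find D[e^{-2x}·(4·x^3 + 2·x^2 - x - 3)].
\left(- 8 x^{3} + 8 x^{2} + 6 x + 5\right) e^{- 2 x}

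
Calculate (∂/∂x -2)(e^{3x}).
e^{3 x}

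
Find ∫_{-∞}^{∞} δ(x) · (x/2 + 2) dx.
2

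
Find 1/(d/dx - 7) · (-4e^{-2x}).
\frac{4 e^{- 2 x}}{9}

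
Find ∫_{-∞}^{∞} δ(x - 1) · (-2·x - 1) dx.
-3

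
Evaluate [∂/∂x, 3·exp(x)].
3 e^{x}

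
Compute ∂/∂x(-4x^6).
- 24 x^{5}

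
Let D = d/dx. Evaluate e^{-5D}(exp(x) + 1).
e^{x - 5} + 1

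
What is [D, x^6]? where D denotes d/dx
6 x^{5}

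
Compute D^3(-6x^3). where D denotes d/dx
-36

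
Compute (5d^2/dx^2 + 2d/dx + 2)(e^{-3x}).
41 e^{- 3 x}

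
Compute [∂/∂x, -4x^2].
- 8 x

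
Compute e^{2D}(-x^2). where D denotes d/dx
- x^{2} - 4 x - 4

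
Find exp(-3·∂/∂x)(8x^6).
8 x^{6} - 144 x^{5} + 1080 x^{4} - 4320 x^{3} + 9720 x^{2} - 11664 x + 5832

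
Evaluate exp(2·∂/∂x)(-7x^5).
- 7 x^{5} - 70 x^{4} - 280 x^{3} - 560 x^{2} - 560 x - 224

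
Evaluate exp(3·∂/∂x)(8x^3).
8 x^{3} + 72 x^{2} + 216 x + 216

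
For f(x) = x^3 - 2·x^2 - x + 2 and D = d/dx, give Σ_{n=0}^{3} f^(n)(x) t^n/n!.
t^{3} + t^{2} \left(3 x - 2\right) - t \left(- 3 x^{2} + 4 x + 1\right) + x^{3} - 2 x^{2} - x + 2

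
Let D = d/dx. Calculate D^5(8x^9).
120960 x^{4}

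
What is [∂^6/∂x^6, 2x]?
12\frac{d^{5}}{dx^{5}}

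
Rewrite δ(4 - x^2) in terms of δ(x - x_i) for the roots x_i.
\frac{\delta(x - 2) + \delta(x + 2)}{4}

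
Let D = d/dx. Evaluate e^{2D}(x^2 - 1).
x^{2} + 4 x + 3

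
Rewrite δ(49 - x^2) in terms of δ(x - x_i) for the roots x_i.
\frac{\delta(x - 7) + \delta(x + 7)}{14}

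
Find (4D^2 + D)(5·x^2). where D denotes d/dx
10 x + 40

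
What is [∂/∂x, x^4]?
4 x^{3}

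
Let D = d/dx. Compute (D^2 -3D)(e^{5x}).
10 e^{5 x}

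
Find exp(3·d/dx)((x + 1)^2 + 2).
x^{2} + 8 x + 18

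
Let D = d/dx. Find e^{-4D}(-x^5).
- x^{5} + 20 x^{4} - 160 x^{3} + 640 x^{2} - 1280 x + 1024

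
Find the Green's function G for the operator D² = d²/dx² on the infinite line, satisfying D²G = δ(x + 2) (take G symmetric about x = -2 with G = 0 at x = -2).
\frac{|x + 2|}{2}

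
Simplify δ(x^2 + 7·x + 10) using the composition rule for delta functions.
\frac{\delta(x + 2) + \delta(x + 5)}{3}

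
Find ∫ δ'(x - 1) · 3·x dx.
-3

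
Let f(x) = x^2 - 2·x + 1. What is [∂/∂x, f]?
2 x - 2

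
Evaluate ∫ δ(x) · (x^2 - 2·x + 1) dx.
1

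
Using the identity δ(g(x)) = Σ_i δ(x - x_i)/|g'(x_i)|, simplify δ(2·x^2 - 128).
\frac{\delta(x - 8) + \delta(x + 8)}{32}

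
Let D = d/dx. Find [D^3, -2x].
-6D^{2}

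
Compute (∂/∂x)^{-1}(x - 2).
\frac{x^{2}}{2} - 2 x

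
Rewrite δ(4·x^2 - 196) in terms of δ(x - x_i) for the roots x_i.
\frac{\delta(x - 7) + \delta(x + 7)}{56}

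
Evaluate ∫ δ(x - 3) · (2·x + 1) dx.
7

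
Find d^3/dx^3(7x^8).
2352 x^{5}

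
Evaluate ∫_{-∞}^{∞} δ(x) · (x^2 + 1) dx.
1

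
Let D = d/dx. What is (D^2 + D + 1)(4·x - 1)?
4 x + 3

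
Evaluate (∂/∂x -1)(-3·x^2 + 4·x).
3 x^{2} - 10 x + 4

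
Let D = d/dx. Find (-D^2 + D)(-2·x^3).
6 x \left(2 - x\right)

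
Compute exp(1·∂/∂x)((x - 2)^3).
x^{3} - 3 x^{2} + 3 x - 1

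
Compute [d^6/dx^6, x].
6\frac{d^{5}}{dx^{5}}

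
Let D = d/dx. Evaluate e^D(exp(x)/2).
\frac{e^{x + 1}}{2}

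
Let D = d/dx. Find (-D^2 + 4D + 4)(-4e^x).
- 28 e^{x}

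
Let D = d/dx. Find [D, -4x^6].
- 24 x^{5}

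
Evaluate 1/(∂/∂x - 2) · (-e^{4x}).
- \frac{e^{4 x}}{2}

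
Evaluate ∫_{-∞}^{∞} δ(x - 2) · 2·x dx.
4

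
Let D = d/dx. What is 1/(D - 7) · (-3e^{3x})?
\frac{3 e^{3 x}}{4}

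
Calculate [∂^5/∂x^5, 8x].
40\frac{d^{4}}{dx^{4}}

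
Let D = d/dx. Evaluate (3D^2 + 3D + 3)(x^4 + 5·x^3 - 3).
3 x^{4} + 27 x^{3} + 81 x^{2} + 90 x - 9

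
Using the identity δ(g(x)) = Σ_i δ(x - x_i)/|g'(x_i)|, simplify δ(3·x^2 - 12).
\frac{\delta(x - 2) + \delta(x + 2)}{12}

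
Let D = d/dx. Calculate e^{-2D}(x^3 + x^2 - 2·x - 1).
x^{3} - 5 x^{2} + 6 x - 1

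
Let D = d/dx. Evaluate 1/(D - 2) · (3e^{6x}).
\frac{3 e^{6 x}}{4}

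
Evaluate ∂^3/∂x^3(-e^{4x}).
- 64 e^{4 x}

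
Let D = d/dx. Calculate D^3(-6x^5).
- 360 x^{2}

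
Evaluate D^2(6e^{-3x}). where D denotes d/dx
54 e^{- 3 x}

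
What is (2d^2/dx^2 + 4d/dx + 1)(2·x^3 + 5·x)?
2 x^{3} + 24 x^{2} + 29 x + 20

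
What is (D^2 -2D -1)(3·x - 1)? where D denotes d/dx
- 3 x - 5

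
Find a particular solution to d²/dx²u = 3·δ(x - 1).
\frac{3|x - 1|}{2}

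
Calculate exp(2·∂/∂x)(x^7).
x^{7} + 14 x^{6} + 84 x^{5} + 280 x^{4} + 560 x^{3} + 672 x^{2} + 448 x + 128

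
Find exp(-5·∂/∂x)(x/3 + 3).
\frac{x}{3} + \frac{4}{3}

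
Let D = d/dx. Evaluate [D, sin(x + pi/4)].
\cos{\left(x + \frac{\pi}{4} \right)}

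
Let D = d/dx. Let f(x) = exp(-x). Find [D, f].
- e^{- x}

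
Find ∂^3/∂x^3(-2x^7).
- 420 x^{4}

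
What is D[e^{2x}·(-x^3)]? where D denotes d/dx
x^{2} \left(- 2 x - 3\right) e^{2 x}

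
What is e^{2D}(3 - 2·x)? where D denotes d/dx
- 2 x - 1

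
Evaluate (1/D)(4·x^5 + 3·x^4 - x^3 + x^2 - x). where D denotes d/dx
\frac{2 x^{6}}{3} + \frac{3 x^{5}}{5} - \frac{x^{4}}{4} + \frac{x^{3}}{3} - \frac{x^{2}}{2}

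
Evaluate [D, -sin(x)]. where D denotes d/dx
- \cos{\left(x \right)}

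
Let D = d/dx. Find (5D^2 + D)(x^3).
3 x \left(x + 10\right)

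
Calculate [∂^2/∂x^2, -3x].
-6\frac{d}{dx}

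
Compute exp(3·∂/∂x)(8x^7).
8 x^{7} + 168 x^{6} + 1512 x^{5} + 7560 x^{4} + 22680 x^{3} + 40824 x^{2} + 40824 x + 17496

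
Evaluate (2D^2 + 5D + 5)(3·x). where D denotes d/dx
15 x + 15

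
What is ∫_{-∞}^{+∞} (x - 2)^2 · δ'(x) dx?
4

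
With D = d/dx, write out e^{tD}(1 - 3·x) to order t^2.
- 3 t - 3 x + 1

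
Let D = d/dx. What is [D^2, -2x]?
-4D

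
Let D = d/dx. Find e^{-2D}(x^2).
x^{2} - 4 x + 4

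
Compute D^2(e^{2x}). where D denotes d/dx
4 e^{2 x}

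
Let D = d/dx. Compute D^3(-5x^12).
- 6600 x^{9}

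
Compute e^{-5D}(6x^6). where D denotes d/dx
6 x^{6} - 180 x^{5} + 2250 x^{4} - 15000 x^{3} + 56250 x^{2} - 112500 x + 93750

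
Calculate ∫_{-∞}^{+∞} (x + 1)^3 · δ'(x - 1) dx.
-12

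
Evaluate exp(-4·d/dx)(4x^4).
4 x^{4} - 64 x^{3} + 384 x^{2} - 1024 x + 1024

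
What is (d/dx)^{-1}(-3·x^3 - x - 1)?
- \frac{3 x^{4}}{4} - \frac{x^{2}}{2} - x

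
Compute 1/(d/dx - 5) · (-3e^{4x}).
3 e^{4 x}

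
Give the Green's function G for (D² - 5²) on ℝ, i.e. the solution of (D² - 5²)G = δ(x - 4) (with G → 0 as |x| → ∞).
-\frac{e^{-5|x - 4|}}{10}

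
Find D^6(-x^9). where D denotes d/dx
- 60480 x^{3}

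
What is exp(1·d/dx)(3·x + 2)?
3 x + 5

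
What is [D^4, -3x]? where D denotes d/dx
-12D^{3}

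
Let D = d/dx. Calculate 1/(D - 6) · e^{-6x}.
- \frac{e^{- 6 x}}{12}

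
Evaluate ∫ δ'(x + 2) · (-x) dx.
1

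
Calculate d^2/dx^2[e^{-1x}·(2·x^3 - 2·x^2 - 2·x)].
2 x \left(x^{2} - 7 x + 9\right) e^{- x}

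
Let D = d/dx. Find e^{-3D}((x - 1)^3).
x^{3} - 12 x^{2} + 48 x - 64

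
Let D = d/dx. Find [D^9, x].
9D^{8}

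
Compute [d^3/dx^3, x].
3\frac{d^{2}}{dx^{2}}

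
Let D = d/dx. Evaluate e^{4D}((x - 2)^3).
x^{3} + 6 x^{2} + 12 x + 8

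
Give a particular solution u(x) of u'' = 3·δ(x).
\frac{3|x|}{2}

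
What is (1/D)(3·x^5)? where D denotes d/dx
\frac{x^{6}}{2}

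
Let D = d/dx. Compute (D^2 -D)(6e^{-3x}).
72 e^{- 3 x}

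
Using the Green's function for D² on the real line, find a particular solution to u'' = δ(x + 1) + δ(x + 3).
\frac{|x + 1|}{2} + \frac{|x + 3|}{2}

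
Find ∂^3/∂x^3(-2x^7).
- 420 x^{4}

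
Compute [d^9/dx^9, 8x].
72\frac{d^{8}}{dx^{8}}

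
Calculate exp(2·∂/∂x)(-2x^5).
- 2 x^{5} - 20 x^{4} - 80 x^{3} - 160 x^{2} - 160 x - 64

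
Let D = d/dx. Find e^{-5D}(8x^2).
8 x^{2} - 80 x + 200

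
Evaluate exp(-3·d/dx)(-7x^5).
- 7 x^{5} + 105 x^{4} - 630 x^{3} + 1890 x^{2} - 2835 x + 1701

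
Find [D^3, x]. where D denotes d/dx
3D^{2}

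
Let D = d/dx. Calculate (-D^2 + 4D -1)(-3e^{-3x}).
66 e^{- 3 x}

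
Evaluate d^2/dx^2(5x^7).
210 x^{5}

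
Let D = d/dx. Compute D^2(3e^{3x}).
27 e^{3 x}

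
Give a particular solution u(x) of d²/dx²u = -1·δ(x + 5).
-\frac{|x + 5|}{2}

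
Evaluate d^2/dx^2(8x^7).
336 x^{5}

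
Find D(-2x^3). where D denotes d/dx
- 6 x^{2}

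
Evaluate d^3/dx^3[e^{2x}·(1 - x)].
\left(- 8 x - 4\right) e^{2 x}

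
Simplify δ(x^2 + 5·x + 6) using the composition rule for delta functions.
\frac{\delta(x + 3) + \delta(x + 2)}{1}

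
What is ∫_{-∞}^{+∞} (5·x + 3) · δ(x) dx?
3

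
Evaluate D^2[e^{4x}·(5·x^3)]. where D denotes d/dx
10 x \left(8 x^{2} + 12 x + 3\right) e^{4 x}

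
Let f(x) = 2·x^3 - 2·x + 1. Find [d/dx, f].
6 x^{2} - 2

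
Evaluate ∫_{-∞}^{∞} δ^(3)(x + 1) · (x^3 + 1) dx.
-6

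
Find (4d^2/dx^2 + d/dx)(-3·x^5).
15 x^{3} \left(- x - 16\right)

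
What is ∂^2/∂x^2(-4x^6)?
- 120 x^{4}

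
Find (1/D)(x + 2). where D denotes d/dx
\frac{x^{2}}{2} + 2 x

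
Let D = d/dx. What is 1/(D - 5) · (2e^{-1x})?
- \frac{e^{- x}}{3}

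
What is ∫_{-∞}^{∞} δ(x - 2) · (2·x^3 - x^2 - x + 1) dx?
11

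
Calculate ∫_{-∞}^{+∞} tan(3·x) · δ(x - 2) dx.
\tan{\left(6 \right)}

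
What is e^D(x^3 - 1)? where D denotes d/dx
x \left(x^{2} + 3 x + 3\right)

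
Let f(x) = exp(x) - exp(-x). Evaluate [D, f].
2 \cosh{\left(x \right)}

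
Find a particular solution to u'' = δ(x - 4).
\frac{|x - 4|}{2}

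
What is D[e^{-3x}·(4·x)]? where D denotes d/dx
4 \left(1 - 3 x\right) e^{- 3 x}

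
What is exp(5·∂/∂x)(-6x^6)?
- 6 x^{6} - 180 x^{5} - 2250 x^{4} - 15000 x^{3} - 56250 x^{2} - 112500 x - 93750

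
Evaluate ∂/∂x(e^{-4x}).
- 4 e^{- 4 x}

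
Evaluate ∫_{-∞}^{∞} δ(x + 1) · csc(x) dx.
- \csc{\left(1 \right)}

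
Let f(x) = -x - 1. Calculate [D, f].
-1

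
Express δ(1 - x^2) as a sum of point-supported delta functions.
\frac{\delta(x - 1) + \delta(x + 1)}{2}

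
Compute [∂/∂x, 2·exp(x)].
2 e^{x}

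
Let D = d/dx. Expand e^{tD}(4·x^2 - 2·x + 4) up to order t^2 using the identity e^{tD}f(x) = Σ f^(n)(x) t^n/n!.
4 t^{2} + 2 t \left(4 x - 1\right) + 4 x^{2} - 2 x + 4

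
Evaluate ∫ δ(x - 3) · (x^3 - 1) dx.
26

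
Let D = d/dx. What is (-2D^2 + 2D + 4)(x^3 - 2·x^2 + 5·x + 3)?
4 x^{3} - 2 x^{2} + 30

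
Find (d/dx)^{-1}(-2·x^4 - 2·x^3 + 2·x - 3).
- \frac{2 x^{5}}{5} - \frac{x^{4}}{2} + x^{2} - 3 x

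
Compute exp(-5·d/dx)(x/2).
\frac{x}{2} - \frac{5}{2}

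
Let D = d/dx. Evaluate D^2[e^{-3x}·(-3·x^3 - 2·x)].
3 \left(- 9 x^{3} + 18 x^{2} - 12 x + 4\right) e^{- 3 x}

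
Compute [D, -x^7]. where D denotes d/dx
- 7 x^{6}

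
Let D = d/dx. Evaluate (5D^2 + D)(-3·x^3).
9 x \left(- x - 10\right)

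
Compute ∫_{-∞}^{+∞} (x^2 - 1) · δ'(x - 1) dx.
-2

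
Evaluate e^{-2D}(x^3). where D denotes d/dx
x^{3} - 6 x^{2} + 12 x - 8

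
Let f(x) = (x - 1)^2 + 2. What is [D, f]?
2 x - 2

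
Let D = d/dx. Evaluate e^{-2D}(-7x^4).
- 7 x^{4} + 56 x^{3} - 168 x^{2} + 224 x - 112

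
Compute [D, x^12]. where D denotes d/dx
12 x^{11}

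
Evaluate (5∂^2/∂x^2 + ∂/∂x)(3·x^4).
12 x^{2} \left(x + 15\right)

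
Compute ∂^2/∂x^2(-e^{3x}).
- 9 e^{3 x}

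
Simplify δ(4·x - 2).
\frac{\delta(x - 1/2)}{4}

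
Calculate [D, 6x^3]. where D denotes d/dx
18 x^{2}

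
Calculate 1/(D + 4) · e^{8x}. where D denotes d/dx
\frac{e^{8 x}}{12}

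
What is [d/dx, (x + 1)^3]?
3 \left(x + 1\right)^{2}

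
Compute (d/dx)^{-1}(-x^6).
- \frac{x^{7}}{7}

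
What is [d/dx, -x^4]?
- 4 x^{3}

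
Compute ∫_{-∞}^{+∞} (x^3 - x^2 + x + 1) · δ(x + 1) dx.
-2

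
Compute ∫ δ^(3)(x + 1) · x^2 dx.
0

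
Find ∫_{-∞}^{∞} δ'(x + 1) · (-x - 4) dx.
1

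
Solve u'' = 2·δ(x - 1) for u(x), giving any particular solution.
|x - 1|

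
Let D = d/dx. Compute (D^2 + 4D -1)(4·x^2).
- 4 x^{2} + 32 x + 8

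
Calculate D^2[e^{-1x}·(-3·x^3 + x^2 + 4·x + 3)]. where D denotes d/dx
\left(- 3 x^{3} + 19 x^{2} - 18 x - 3\right) e^{- x}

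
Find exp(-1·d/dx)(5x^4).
5 x^{4} - 20 x^{3} + 30 x^{2} - 20 x + 5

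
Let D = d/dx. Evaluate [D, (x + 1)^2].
2 x + 2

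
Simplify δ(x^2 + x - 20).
\frac{\delta(x + 5) + \delta(x - 4)}{9}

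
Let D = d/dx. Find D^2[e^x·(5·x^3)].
5 x \left(x^{2} + 6 x + 6\right) e^{x}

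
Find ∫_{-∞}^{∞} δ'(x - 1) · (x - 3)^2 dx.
4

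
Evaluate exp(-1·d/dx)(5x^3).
5 x^{3} - 15 x^{2} + 15 x - 5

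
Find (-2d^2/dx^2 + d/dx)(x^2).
2 x - 4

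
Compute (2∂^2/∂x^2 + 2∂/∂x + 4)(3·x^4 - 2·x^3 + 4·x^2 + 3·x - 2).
12 x^{4} + 16 x^{3} + 76 x^{2} + 4 x + 14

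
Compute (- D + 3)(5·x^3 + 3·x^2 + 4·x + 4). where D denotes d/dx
15 x^{3} - 6 x^{2} + 6 x + 8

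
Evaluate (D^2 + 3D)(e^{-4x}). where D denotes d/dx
4 e^{- 4 x}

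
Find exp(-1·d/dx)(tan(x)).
\tan{\left(x - 1 \right)}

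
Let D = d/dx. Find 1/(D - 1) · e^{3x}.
\frac{e^{3 x}}{2}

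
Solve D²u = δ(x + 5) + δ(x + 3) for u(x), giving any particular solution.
\frac{|x + 5|}{2} + \frac{|x + 3|}{2}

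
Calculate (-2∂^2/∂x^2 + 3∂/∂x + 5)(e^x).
6 e^{x}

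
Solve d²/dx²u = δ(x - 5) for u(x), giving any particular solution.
\frac{|x - 5|}{2}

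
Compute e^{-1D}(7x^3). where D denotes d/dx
7 x^{3} - 21 x^{2} + 21 x - 7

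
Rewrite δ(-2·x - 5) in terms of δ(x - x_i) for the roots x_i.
\frac{\delta(x + 5/2)}{2}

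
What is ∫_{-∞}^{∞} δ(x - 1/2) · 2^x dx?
\sqrt{2}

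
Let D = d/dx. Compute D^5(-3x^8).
- 20160 x^{3}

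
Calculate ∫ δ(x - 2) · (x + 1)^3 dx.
27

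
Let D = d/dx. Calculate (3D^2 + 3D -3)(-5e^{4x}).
- 285 e^{4 x}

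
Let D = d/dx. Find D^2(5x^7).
210 x^{5}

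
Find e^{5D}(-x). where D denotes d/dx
- x - 5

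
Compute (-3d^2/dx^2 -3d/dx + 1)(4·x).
4 x - 12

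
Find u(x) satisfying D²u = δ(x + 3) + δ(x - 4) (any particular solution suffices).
\frac{|x + 3|}{2} + \frac{|x - 4|}{2}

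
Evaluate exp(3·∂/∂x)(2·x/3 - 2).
\frac{2 x}{3}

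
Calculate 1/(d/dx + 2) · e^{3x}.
\frac{e^{3 x}}{5}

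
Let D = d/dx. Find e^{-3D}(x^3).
x^{3} - 9 x^{2} + 27 x - 27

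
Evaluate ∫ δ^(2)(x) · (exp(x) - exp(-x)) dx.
0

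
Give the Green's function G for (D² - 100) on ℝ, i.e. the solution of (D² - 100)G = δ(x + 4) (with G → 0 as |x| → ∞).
-\frac{e^{-10|x + 4|}}{20}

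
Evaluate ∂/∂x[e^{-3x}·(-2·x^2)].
2 x \left(3 x - 2\right) e^{- 3 x}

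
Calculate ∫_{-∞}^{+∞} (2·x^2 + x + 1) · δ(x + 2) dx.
7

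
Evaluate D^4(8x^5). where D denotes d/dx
960 x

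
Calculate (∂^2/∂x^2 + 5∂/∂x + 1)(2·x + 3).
2 x + 13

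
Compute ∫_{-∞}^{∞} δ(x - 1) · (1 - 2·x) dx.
-1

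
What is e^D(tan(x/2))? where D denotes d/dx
\tan{\left(\frac{x}{2} + \frac{1}{2} \right)}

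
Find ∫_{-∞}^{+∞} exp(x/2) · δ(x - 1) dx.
e^{\frac{1}{2}}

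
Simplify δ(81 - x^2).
\frac{\delta(x - 9) + \delta(x + 9)}{18}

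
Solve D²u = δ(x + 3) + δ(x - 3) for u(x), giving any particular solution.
\frac{|x + 3|}{2} + \frac{|x - 3|}{2}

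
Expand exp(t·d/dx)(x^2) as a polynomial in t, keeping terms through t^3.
t^{2} + 2 t x + x^{2}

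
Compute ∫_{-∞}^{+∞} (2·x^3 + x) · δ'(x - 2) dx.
-25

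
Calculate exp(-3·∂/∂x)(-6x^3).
- 6 x^{3} + 54 x^{2} - 162 x + 162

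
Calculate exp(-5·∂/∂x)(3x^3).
3 x^{3} - 45 x^{2} + 225 x - 375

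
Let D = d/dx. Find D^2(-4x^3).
- 24 x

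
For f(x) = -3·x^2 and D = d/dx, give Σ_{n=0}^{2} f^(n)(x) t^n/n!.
- 3 t^{2} - 6 t x - 3 x^{2}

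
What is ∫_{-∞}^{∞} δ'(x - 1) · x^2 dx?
-2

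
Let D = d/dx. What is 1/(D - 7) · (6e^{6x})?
- 6 e^{6 x}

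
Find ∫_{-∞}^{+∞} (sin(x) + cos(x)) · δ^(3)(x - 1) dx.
- \sin{\left(1 \right)} + \cos{\left(1 \right)}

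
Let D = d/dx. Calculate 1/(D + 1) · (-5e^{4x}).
- e^{4 x}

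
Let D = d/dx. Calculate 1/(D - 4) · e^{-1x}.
- \frac{e^{- x}}{5}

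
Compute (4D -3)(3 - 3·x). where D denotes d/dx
9 x - 21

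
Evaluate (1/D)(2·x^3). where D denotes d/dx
\frac{x^{4}}{2}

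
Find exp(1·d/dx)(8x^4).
8 x^{4} + 32 x^{3} + 48 x^{2} + 32 x + 8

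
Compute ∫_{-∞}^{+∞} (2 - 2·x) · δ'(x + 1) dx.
2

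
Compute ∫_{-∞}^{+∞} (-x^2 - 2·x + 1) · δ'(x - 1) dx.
4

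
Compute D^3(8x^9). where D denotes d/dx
4032 x^{6}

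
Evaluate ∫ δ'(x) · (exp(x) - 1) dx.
-1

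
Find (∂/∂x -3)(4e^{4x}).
4 e^{4 x}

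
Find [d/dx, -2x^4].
- 8 x^{3}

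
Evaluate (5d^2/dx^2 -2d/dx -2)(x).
- 2 x - 2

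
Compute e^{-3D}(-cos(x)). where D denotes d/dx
- \cos{\left(x - 3 \right)}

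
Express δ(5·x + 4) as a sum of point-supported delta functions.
\frac{\delta(x + 4/5)}{5}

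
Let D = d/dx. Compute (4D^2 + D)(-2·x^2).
- 4 x - 16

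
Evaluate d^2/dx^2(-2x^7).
- 84 x^{5}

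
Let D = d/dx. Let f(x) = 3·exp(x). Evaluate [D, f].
3 e^{x}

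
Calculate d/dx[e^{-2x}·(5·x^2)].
10 x \left(1 - x\right) e^{- 2 x}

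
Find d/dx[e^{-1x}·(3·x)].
3 \left(1 - x\right) e^{- x}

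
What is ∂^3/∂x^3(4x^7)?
840 x^{4}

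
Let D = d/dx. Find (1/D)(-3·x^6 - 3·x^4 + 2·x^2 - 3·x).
- \frac{3 x^{7}}{7} - \frac{3 x^{5}}{5} + \frac{2 x^{3}}{3} - \frac{3 x^{2}}{2}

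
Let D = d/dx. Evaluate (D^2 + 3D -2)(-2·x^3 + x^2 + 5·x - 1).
4 x^{3} - 20 x^{2} - 16 x + 19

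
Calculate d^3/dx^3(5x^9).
2520 x^{6}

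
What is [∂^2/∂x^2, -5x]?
-10\frac{d}{dx}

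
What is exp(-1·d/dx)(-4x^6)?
- 4 x^{6} + 24 x^{5} - 60 x^{4} + 80 x^{3} - 60 x^{2} + 24 x - 4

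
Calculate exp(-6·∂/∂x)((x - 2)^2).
x^{2} - 16 x + 64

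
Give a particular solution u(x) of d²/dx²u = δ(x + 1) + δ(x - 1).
\frac{|x + 1|}{2} + \frac{|x - 1|}{2}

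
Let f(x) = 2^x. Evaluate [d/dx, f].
2^{x} \log{\left(2 \right)}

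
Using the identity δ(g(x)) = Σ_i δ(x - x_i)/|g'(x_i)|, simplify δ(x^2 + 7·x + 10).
\frac{\delta(x + 5) + \delta(x + 2)}{3}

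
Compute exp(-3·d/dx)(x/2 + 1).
\frac{x}{2} - \frac{1}{2}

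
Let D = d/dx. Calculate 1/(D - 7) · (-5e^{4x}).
\frac{5 e^{4 x}}{3}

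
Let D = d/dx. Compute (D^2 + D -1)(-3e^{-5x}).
- 57 e^{- 5 x}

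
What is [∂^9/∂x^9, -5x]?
-45\frac{d^{8}}{dx^{8}}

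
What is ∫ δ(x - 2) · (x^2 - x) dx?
2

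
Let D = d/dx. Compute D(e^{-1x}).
- e^{- x}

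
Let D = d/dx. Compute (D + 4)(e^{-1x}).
3 e^{- x}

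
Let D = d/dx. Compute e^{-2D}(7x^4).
7 x^{4} - 56 x^{3} + 168 x^{2} - 224 x + 112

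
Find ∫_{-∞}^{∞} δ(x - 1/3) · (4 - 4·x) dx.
\frac{8}{3}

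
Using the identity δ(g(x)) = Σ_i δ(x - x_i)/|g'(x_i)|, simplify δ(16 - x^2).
\frac{\delta(x - 4) + \delta(x + 4)}{8}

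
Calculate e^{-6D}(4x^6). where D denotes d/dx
4 x^{6} - 144 x^{5} + 2160 x^{4} - 17280 x^{3} + 77760 x^{2} - 186624 x + 186624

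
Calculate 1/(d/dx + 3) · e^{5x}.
\frac{e^{5 x}}{8}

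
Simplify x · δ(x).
0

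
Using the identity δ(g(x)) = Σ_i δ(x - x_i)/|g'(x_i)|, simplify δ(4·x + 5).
\frac{\delta(x + 5/4)}{4}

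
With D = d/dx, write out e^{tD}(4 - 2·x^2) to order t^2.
- 2 t^{2} - 4 t x - 2 x^{2} + 4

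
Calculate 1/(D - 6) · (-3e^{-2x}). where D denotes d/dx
\frac{3 e^{- 2 x}}{8}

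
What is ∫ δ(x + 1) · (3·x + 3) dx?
0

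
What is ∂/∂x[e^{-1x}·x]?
\left(1 - x\right) e^{- x}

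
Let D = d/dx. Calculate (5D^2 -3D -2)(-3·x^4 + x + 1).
6 x^{4} + 36 x^{3} - 180 x^{2} - 2 x - 5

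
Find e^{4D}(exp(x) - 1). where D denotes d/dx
e^{x + 4} - 1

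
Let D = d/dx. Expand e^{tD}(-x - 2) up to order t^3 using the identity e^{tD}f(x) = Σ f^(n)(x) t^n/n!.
- t - x - 2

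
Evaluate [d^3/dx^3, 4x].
12\frac{d^{2}}{dx^{2}}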